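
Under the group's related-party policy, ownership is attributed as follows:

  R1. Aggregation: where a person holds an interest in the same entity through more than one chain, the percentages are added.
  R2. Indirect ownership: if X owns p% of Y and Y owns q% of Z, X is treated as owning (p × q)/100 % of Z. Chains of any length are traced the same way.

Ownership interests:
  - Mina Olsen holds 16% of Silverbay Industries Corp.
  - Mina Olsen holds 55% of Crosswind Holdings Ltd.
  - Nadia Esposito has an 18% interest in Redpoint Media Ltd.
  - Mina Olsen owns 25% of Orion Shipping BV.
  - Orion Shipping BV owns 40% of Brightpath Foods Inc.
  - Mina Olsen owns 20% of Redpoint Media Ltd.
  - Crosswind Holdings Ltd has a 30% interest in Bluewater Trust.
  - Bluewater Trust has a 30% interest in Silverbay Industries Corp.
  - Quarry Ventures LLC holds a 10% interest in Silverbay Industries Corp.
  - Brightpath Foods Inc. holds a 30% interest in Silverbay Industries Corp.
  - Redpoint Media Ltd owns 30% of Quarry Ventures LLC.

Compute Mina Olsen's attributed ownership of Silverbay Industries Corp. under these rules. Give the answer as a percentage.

24.55%

Chain via Orion Shipping BV → Brightpath Foods Inc. (R2): 25% × 40% × 30% = 3% of Silverbay Industries Corp.
Chain via Crosswind Holdings Ltd → Bluewater Trust (R2): 55% × 30% × 30% = 4.95% of Silverbay Industries Corp.
Chain via Redpoint Media Ltd → Quarry Ventures LLC (R2): 20% × 30% × 10% = 0.6% of Silverbay Industries Corp.
Direct interest in Silverbay Industries Corp: 16%.
Aggregating (R1): 3% + 4.95% + 0.6% + 16% = 24.55%.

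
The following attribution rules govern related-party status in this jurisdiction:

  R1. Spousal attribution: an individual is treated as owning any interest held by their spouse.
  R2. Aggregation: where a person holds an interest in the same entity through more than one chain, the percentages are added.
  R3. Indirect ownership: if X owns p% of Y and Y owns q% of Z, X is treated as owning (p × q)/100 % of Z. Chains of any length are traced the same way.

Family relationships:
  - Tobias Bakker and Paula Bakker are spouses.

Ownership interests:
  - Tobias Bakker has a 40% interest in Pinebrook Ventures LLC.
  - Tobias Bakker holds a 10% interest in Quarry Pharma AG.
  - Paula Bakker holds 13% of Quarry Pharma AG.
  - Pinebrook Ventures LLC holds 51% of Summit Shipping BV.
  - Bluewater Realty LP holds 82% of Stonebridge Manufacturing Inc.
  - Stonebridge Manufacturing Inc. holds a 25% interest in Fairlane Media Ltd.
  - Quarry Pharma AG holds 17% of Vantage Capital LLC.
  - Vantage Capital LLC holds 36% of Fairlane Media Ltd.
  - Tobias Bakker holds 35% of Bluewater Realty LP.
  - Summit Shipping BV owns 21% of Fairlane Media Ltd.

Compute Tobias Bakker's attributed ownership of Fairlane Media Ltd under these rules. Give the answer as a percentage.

By spousal attribution (R1), Tobias Bakker is treated as also owning Paula Bakker's interest in Quarry Pharma AG, giving 10% + 13% = 23%.
Chain via Bluewater Realty LP → Stonebridge Manufacturing Inc. (R3): 35% × 82% × 25% = 7.175% of Fairlane Media Ltd.
Chain via Pinebrook Ventures LLC → Summit Shipping BV (R3): 40% × 51% × 21% = 4.284% of Fairlane Media Ltd.
Chain via Quarry Pharma AG → Vantage Capital LLC (R3): 23% × 17% × 36% = 1.4076% of Fairlane Media Ltd.
Aggregating (R2): 7.175% + 4.284% + 1.4076% = 12.8666%.

12.8666%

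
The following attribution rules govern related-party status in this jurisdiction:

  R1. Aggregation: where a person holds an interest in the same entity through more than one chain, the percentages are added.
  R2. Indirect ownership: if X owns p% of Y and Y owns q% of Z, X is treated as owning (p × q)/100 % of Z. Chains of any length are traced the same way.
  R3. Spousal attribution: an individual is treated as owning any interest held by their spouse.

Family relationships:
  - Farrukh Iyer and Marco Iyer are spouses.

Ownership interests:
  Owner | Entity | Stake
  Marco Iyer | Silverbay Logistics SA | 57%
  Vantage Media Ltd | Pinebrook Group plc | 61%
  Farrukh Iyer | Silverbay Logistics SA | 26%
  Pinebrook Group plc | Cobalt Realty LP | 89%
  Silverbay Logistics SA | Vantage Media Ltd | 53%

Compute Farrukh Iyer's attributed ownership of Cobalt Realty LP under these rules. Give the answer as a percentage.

23.882171%

By spousal attribution (R3), Farrukh Iyer is treated as also owning Marco Iyer's interest in Silverbay Logistics SA, giving 26% + 57% = 83%.
Chain via Silverbay Logistics SA → Vantage Media Ltd → Pinebrook Group plc (R2): 83% × 53% × 61% × 89% = 23.882171% of Cobalt Realty LP.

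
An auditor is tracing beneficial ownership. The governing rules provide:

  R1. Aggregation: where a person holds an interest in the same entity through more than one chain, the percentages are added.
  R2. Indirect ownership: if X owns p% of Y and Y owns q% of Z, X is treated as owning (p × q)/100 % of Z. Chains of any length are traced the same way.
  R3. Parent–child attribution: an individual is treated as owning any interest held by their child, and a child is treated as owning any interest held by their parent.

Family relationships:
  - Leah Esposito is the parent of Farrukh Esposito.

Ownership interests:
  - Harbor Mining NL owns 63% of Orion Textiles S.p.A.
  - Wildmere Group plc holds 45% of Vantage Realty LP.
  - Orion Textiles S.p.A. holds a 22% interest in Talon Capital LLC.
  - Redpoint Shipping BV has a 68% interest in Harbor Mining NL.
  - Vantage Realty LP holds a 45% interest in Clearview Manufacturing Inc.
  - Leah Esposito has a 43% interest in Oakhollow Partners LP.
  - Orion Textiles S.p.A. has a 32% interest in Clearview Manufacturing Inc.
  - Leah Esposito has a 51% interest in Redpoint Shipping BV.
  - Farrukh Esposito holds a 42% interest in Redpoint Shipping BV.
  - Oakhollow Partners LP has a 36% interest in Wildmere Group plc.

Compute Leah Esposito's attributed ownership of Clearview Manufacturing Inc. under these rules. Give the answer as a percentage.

15.883884%

By parent–child attribution (R3), Leah Esposito is treated as also owning Farrukh Esposito's interest in Redpoint Shipping BV, giving 51% + 42% = 93%.
Chain via Redpoint Shipping BV → Harbor Mining NL → Orion Textiles S.p.A. (R2): 93% × 68% × 63% × 32% = 12.749184% of Clearview Manufacturing Inc.
Chain via Oakhollow Partners LP → Wildmere Group plc → Vantage Realty LP (R2): 43% × 36% × 45% × 45% = 3.1347% of Clearview Manufacturing Inc.
Aggregating (R1): 12.749184% + 3.1347% = 15.883884%.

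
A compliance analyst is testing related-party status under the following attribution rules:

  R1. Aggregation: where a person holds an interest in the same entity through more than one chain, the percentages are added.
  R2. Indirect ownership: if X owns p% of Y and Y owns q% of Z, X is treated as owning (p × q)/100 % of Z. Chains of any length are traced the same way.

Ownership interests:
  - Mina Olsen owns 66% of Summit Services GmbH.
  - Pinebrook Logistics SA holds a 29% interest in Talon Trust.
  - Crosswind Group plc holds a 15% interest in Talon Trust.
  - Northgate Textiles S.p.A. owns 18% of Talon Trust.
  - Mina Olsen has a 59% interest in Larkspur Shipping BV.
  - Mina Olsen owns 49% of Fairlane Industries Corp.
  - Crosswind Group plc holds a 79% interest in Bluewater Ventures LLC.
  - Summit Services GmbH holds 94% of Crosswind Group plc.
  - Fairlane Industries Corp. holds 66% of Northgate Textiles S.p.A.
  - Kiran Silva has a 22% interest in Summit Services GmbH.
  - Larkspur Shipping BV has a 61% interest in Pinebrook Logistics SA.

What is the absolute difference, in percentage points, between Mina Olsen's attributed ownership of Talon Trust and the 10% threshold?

Chain via Larkspur Shipping BV → Pinebrook Logistics SA (R2): 59% × 61% × 29% = 10.4371% of Talon Trust.
Chain via Fairlane Industries Corp. → Northgate Textiles S.p.A. (R2): 49% × 66% × 18% = 5.8212% of Talon Trust.
Chain via Summit Services GmbH → Crosswind Group plc (R2): 66% × 94% × 15% = 9.306% of Talon Trust.
Aggregating (R1): 10.4371% + 5.8212% + 9.306% = 25.5643%.
25.5643% exceeds the 10% threshold by 15.5643 percentage points.

15.5643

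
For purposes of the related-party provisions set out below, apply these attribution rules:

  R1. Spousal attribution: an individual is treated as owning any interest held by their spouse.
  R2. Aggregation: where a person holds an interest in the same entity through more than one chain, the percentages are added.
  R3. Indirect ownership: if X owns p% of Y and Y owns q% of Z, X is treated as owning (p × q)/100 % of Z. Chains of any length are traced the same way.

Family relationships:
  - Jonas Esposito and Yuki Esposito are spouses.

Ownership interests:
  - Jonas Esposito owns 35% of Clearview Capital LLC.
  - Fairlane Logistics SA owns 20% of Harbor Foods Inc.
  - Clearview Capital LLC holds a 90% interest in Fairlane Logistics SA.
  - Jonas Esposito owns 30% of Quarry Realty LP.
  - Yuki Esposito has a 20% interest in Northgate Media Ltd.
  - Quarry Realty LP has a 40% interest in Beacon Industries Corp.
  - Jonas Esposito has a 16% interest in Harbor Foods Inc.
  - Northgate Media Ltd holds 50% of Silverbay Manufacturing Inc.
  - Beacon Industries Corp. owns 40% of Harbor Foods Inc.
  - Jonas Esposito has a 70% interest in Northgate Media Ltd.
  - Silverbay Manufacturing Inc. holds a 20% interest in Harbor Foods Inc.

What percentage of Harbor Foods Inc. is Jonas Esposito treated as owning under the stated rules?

36.1%

By spousal attribution (R1), Jonas Esposito is treated as also owning Yuki Esposito's interest in Northgate Media Ltd, giving 70% + 20% = 90%.
Chain via Quarry Realty LP → Beacon Industries Corp. (R3): 30% × 40% × 40% = 4.8% of Harbor Foods Inc.
Chain via Clearview Capital LLC → Fairlane Logistics SA (R3): 35% × 90% × 20% = 6.3% of Harbor Foods Inc.
Chain via Northgate Media Ltd → Silverbay Manufacturing Inc. (R3): 90% × 50% × 20% = 9% of Harbor Foods Inc.
Direct interest in Harbor Foods Inc: 16%.
Aggregating (R2): 4.8% + 6.3% + 9% + 16% = 36.1%.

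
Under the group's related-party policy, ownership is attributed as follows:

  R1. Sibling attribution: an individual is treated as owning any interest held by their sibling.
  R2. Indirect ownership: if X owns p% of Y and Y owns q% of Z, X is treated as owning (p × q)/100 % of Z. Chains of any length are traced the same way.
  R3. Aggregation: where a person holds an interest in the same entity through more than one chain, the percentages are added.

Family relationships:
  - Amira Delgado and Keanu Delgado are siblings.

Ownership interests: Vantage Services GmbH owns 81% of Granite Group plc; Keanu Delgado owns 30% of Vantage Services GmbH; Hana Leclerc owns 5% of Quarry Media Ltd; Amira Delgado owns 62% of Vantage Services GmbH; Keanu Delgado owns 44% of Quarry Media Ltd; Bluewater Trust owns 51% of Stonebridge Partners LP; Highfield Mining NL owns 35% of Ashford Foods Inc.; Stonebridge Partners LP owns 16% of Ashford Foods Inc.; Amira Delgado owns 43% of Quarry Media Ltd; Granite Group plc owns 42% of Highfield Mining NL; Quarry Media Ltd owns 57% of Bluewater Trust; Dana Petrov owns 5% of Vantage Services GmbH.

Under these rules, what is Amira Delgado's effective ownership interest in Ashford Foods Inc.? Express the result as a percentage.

15.000984%

By sibling attribution (R1), Amira Delgado is treated as also owning Keanu Delgado's interest in Vantage Services GmbH, giving 62% + 30% = 92%.
By sibling attribution (R1), Amira Delgado is treated as also owning Keanu Delgado's interest in Quarry Media Ltd, giving 43% + 44% = 87%.
Chain via Vantage Services GmbH → Granite Group plc → Highfield Mining NL (R2): 92% × 81% × 42% × 35% = 10.95444% of Ashford Foods Inc.
Chain via Quarry Media Ltd → Bluewater Trust → Stonebridge Partners LP (R2): 87% × 57% × 51% × 16% = 4.046544% of Ashford Foods Inc.
Aggregating (R3): 10.95444% + 4.046544% = 15.000984%.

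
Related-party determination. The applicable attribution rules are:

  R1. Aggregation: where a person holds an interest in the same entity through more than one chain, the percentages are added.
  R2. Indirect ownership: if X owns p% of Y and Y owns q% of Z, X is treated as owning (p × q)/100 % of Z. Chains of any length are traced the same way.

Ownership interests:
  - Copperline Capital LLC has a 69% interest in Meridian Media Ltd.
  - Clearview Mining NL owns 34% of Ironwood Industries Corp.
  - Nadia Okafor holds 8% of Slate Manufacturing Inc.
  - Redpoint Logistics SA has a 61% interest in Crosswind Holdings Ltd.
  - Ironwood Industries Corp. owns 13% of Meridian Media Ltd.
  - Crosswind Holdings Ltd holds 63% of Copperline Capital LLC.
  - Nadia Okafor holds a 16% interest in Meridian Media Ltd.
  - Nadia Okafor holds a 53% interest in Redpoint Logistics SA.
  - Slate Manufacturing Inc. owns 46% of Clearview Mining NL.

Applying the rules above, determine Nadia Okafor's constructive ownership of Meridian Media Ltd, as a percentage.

Chain via Redpoint Logistics SA → Crosswind Holdings Ltd → Copperline Capital LLC (R2): 53% × 61% × 63% × 69% = 14.053851% of Meridian Media Ltd.
Chain via Slate Manufacturing Inc. → Clearview Mining NL → Ironwood Industries Corp. (R2): 8% × 46% × 34% × 13% = 0.162656% of Meridian Media Ltd.
Direct interest in Meridian Media Ltd: 16%.
Aggregating (R1): 14.053851% + 0.162656% + 16% = 30.216507%.

30.216507%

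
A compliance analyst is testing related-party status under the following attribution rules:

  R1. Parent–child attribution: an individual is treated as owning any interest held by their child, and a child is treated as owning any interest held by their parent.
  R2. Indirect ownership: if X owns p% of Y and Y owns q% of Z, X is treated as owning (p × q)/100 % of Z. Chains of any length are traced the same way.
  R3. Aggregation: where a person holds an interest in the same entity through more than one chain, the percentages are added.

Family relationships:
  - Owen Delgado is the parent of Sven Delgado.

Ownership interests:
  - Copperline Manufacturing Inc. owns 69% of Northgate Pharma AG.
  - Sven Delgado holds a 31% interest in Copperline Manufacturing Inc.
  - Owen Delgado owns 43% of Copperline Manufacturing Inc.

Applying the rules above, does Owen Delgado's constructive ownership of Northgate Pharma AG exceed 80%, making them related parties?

By parent–child attribution (R1), Owen Delgado is treated as also owning Sven Delgado's interest in Copperline Manufacturing Inc, giving 43% + 31% = 74%.
Chain via Copperline Manufacturing Inc. (R2): 74% × 69% = 51.06% of Northgate Pharma AG.
51.06% does not exceed the 80% threshold, so Owen is not a related party to Northgate Pharma AG.

No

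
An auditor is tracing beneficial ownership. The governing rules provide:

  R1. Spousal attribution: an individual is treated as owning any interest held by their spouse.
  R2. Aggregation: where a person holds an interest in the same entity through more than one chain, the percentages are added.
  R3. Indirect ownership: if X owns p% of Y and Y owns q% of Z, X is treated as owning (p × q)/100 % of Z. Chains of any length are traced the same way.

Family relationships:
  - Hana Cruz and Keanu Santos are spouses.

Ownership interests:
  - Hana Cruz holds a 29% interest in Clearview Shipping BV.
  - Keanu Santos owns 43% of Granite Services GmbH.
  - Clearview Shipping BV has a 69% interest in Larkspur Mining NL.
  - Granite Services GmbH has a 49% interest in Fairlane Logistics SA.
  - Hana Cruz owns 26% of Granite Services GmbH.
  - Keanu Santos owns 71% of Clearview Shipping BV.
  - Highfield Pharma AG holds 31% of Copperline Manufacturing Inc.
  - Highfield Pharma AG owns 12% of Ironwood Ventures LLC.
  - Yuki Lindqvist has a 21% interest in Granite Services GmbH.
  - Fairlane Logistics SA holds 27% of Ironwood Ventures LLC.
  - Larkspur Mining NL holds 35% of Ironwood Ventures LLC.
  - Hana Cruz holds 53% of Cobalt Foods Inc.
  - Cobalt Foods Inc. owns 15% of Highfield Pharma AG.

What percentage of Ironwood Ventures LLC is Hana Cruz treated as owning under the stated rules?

34.2327%

By spousal attribution (R1), Hana Cruz is treated as also owning Keanu Santos's interest in Clearview Shipping BV, giving 29% + 71% = 100%.
By spousal attribution (R1), Hana Cruz is treated as also owning Keanu Santos's interest in Granite Services GmbH, giving 26% + 43% = 69%.
Chain via Clearview Shipping BV → Larkspur Mining NL (R3): 100% × 69% × 35% = 24.15% of Ironwood Ventures LLC.
Chain via Cobalt Foods Inc. → Highfield Pharma AG (R3): 53% × 15% × 12% = 0.954% of Ironwood Ventures LLC.
Chain via Granite Services GmbH → Fairlane Logistics SA (R3): 69% × 49% × 27% = 9.1287% of Ironwood Ventures LLC.
Aggregating (R2): 24.15% + 0.954% + 9.1287% = 34.2327%.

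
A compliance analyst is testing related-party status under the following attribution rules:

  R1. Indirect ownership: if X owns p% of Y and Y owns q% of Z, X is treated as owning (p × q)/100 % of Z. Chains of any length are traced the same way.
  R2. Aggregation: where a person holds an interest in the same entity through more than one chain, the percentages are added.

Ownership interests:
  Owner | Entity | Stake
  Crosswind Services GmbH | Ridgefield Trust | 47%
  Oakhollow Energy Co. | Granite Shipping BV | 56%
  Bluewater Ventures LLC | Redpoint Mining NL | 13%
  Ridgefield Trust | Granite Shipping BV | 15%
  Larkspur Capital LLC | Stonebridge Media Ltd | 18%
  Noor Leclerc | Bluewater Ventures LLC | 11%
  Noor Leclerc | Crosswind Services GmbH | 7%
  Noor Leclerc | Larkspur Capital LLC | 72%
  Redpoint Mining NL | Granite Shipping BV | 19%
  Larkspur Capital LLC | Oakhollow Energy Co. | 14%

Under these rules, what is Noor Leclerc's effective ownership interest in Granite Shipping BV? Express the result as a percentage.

Chain via Crosswind Services GmbH → Ridgefield Trust (R1): 7% × 47% × 15% = 0.4935% of Granite Shipping BV.
Chain via Bluewater Ventures LLC → Redpoint Mining NL (R1): 11% × 13% × 19% = 0.2717% of Granite Shipping BV.
Chain via Larkspur Capital LLC → Oakhollow Energy Co. (R1): 72% × 14% × 56% = 5.6448% of Granite Shipping BV.
Aggregating (R2): 0.4935% + 0.2717% + 5.6448% = 6.41%.

6.41%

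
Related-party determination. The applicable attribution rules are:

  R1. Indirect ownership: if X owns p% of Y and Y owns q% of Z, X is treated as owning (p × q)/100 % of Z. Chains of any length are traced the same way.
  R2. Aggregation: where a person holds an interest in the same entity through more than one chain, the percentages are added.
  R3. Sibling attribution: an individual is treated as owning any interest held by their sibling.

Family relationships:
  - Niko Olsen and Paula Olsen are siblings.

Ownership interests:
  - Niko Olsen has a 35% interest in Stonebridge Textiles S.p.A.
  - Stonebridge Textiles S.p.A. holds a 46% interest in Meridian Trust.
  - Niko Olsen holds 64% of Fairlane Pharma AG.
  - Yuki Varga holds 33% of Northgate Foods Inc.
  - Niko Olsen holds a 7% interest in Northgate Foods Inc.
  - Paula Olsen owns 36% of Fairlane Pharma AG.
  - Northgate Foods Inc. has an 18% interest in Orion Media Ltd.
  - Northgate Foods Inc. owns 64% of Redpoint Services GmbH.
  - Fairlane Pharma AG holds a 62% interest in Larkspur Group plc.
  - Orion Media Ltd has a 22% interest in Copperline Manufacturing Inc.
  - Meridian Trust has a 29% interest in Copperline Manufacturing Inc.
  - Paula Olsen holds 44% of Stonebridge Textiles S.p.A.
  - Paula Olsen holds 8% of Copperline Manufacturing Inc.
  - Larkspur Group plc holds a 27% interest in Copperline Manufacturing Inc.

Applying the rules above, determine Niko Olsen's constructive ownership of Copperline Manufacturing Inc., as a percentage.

By sibling attribution (R3), Niko Olsen is treated as also owning Paula Olsen's interest in Stonebridge Textiles S.p.A, giving 35% + 44% = 79%.
By sibling attribution (R3), Niko Olsen is treated as also owning Paula Olsen's interest in Fairlane Pharma AG, giving 64% + 36% = 100%.
By sibling attribution (R3), Niko Olsen is treated as owning Paula Olsen's 8% interest in Copperline Manufacturing Inc.
Chain via Stonebridge Textiles S.p.A. → Meridian Trust (R1): 79% × 46% × 29% = 10.5386% of Copperline Manufacturing Inc.
Chain via Fairlane Pharma AG → Larkspur Group plc (R1): 100% × 62% × 27% = 16.74% of Copperline Manufacturing Inc.
Chain via Northgate Foods Inc. → Orion Media Ltd (R1): 7% × 18% × 22% = 0.2772% of Copperline Manufacturing Inc.
Direct interest in Copperline Manufacturing Inc: 8%.
Aggregating (R2): 10.5386% + 16.74% + 0.2772% + 8% = 35.5558%.

35.5558%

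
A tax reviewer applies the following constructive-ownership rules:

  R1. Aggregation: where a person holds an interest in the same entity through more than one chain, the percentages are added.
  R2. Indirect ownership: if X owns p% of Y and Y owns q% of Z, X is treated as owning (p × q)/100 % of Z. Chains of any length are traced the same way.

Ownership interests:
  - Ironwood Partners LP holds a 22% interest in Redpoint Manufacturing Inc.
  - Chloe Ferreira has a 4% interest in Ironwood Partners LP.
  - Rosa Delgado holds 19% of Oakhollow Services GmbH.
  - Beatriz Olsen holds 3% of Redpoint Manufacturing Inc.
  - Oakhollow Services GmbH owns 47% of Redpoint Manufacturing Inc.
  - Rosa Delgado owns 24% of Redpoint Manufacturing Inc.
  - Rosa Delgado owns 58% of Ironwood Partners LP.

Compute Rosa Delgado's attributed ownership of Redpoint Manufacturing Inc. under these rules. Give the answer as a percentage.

45.69%

Chain via Ironwood Partners LP (R2): 58% × 22% = 12.76% of Redpoint Manufacturing Inc.
Chain via Oakhollow Services GmbH (R2): 19% × 47% = 8.93% of Redpoint Manufacturing Inc.
Direct interest in Redpoint Manufacturing Inc: 24%.
Aggregating (R1): 12.76% + 8.93% + 24% = 45.69%.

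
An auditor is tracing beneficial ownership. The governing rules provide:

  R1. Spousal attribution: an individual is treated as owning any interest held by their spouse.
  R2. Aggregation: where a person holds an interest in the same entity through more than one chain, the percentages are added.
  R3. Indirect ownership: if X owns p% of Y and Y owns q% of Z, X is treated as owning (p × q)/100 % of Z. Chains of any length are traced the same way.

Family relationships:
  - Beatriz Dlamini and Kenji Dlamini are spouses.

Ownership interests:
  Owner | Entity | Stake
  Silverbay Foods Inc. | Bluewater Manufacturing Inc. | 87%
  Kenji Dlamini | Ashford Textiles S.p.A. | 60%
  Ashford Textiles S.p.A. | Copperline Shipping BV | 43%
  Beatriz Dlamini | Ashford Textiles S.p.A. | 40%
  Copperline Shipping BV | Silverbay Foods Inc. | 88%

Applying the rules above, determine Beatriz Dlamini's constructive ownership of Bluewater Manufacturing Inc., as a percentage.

By spousal attribution (R1), Beatriz Dlamini is treated as also owning Kenji Dlamini's interest in Ashford Textiles S.p.A, giving 40% + 60% = 100%.
Chain via Ashford Textiles S.p.A. → Copperline Shipping BV → Silverbay Foods Inc. (R3): 100% × 43% × 88% × 87% = 32.9208% of Bluewater Manufacturing Inc.

32.9208%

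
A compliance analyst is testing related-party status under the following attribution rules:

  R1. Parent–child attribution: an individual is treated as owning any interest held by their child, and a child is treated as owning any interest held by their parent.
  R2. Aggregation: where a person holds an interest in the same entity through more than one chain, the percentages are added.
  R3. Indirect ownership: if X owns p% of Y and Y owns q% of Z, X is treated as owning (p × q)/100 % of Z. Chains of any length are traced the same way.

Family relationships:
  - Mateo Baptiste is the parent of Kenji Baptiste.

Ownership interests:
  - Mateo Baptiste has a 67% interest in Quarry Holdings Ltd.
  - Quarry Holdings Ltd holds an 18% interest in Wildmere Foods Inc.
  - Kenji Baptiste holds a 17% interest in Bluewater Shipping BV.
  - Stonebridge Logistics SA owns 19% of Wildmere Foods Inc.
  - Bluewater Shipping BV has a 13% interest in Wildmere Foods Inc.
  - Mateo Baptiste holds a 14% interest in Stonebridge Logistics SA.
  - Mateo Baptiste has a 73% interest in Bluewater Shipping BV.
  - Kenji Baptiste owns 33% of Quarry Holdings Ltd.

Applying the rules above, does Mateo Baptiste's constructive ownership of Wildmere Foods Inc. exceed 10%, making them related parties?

By parent–child attribution (R1), Mateo Baptiste is treated as also owning Kenji Baptiste's interest in Quarry Holdings Ltd, giving 67% + 33% = 100%.
By parent–child attribution (R1), Mateo Baptiste is treated as also owning Kenji Baptiste's interest in Bluewater Shipping BV, giving 73% + 17% = 90%.
Chain via Stonebridge Logistics SA (R3): 14% × 19% = 2.66% of Wildmere Foods Inc.
Chain via Quarry Holdings Ltd (R3): 100% × 18% = 18% of Wildmere Foods Inc.
Chain via Bluewater Shipping BV (R3): 90% × 13% = 11.7% of Wildmere Foods Inc.
Aggregating (R2): 2.66% + 18% + 11.7% = 32.36%.
32.36% exceeds the 10% threshold, so Mateo is a related party to Wildmere Foods Inc.

Yes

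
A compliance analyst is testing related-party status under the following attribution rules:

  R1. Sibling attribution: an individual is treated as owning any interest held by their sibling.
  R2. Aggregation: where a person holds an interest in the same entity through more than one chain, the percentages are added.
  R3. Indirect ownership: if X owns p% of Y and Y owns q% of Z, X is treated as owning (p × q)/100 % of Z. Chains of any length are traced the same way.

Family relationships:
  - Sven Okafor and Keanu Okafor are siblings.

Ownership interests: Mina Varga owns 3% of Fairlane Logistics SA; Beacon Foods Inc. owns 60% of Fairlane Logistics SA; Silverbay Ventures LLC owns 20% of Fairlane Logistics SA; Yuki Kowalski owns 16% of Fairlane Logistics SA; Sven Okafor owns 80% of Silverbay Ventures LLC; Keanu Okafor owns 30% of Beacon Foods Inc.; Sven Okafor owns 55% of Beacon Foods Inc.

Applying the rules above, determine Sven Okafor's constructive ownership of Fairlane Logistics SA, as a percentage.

67%

By sibling attribution (R1), Sven Okafor is treated as also owning Keanu Okafor's interest in Beacon Foods Inc, giving 55% + 30% = 85%.
Chain via Silverbay Ventures LLC (R3): 80% × 20% = 16% of Fairlane Logistics SA.
Chain via Beacon Foods Inc. (R3): 85% × 60% = 51% of Fairlane Logistics SA.
Aggregating (R2): 16% + 51% = 67%.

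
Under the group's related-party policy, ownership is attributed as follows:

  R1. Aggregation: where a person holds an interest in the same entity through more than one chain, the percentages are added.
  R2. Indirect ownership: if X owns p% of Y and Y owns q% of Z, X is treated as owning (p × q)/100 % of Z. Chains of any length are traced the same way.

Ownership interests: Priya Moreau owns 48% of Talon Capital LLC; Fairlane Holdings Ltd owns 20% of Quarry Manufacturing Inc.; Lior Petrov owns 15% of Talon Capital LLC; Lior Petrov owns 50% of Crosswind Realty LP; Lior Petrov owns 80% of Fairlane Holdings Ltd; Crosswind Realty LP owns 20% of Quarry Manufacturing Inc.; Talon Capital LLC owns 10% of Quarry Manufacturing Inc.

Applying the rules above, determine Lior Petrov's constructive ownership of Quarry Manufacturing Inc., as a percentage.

27.5%

Chain via Talon Capital LLC (R2): 15% × 10% = 1.5% of Quarry Manufacturing Inc.
Chain via Crosswind Realty LP (R2): 50% × 20% = 10% of Quarry Manufacturing Inc.
Chain via Fairlane Holdings Ltd (R2): 80% × 20% = 16% of Quarry Manufacturing Inc.
Aggregating (R1): 1.5% + 10% + 16% = 27.5%.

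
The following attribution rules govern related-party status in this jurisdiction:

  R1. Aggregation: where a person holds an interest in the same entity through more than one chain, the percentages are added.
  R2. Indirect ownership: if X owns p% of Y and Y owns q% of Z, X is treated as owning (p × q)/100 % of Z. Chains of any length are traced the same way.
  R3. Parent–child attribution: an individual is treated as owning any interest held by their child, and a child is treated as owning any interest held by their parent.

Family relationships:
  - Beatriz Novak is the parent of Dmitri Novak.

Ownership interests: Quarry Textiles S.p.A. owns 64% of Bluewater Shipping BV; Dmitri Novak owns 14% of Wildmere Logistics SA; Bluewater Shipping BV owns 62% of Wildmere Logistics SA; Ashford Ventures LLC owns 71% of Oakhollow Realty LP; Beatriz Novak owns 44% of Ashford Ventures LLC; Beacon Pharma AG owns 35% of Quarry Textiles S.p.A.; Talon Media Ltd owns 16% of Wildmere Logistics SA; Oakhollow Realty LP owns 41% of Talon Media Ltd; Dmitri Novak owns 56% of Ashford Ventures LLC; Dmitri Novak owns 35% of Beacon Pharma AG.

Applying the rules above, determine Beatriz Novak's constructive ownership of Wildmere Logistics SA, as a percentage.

By parent–child attribution (R3), Beatriz Novak is treated as also owning Dmitri Novak's interest in Ashford Ventures LLC, giving 44% + 56% = 100%.
By parent–child attribution (R3), Beatriz Novak is treated as owning Dmitri Novak's 35% interest in Beacon Pharma AG.
By parent–child attribution (R3), Beatriz Novak is treated as owning Dmitri Novak's 14% interest in Wildmere Logistics SA.
Chain via Ashford Ventures LLC → Oakhollow Realty LP → Talon Media Ltd (R2): 100% × 71% × 41% × 16% = 4.6576% of Wildmere Logistics SA.
Chain via Beacon Pharma AG → Quarry Textiles S.p.A. → Bluewater Shipping BV (R2): 35% × 35% × 64% × 62% = 4.8608% of Wildmere Logistics SA.
Direct interest in Wildmere Logistics SA: 14%.
Aggregating (R1): 4.6576% + 4.8608% + 14% = 23.5184%.

23.5184%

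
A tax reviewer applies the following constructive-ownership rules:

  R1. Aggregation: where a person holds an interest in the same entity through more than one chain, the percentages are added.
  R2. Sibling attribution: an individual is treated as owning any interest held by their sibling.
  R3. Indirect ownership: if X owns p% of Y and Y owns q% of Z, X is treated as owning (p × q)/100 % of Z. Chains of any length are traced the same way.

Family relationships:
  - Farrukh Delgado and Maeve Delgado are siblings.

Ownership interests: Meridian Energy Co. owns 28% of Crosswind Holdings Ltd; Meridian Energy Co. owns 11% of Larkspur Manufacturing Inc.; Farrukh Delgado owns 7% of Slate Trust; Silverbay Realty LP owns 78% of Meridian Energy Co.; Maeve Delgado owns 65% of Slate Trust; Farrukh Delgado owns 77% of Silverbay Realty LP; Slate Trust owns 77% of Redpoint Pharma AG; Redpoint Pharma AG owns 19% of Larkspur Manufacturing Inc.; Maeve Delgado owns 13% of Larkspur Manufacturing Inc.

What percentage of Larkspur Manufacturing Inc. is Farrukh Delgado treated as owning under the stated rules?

By sibling attribution (R2), Farrukh Delgado is treated as also owning Maeve Delgado's interest in Slate Trust, giving 7% + 65% = 72%.
By sibling attribution (R2), Farrukh Delgado is treated as owning Maeve Delgado's 13% interest in Larkspur Manufacturing Inc.
Chain via Silverbay Realty LP → Meridian Energy Co. (R3): 77% × 78% × 11% = 6.6066% of Larkspur Manufacturing Inc.
Chain via Slate Trust → Redpoint Pharma AG (R3): 72% × 77% × 19% = 10.5336% of Larkspur Manufacturing Inc.
Direct interest in Larkspur Manufacturing Inc: 13%.
Aggregating (R1): 6.6066% + 10.5336% + 13% = 30.1402%.

30.1402%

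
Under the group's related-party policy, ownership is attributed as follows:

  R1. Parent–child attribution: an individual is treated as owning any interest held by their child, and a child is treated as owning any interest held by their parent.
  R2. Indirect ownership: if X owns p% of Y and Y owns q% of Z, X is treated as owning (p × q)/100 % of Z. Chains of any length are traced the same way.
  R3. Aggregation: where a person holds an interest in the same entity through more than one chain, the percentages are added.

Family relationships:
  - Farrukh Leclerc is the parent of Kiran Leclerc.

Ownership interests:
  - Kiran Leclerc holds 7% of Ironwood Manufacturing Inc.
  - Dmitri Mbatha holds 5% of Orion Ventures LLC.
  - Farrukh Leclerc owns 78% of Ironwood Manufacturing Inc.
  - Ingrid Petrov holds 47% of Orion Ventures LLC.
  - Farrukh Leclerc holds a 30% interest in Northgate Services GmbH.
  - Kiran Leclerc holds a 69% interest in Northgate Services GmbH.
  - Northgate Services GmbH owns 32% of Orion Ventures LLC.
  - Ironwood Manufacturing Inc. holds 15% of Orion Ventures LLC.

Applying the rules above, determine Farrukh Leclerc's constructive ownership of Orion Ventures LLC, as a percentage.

By parent–child attribution (R1), Farrukh Leclerc is treated as also owning Kiran Leclerc's interest in Ironwood Manufacturing Inc, giving 78% + 7% = 85%.
By parent–child attribution (R1), Farrukh Leclerc is treated as also owning Kiran Leclerc's interest in Northgate Services GmbH, giving 30% + 69% = 99%.
Chain via Ironwood Manufacturing Inc. (R2): 85% × 15% = 12.75% of Orion Ventures LLC.
Chain via Northgate Services GmbH (R2): 99% × 32% = 31.68% of Orion Ventures LLC.
Aggregating (R3): 12.75% + 31.68% = 44.43%.

44.43%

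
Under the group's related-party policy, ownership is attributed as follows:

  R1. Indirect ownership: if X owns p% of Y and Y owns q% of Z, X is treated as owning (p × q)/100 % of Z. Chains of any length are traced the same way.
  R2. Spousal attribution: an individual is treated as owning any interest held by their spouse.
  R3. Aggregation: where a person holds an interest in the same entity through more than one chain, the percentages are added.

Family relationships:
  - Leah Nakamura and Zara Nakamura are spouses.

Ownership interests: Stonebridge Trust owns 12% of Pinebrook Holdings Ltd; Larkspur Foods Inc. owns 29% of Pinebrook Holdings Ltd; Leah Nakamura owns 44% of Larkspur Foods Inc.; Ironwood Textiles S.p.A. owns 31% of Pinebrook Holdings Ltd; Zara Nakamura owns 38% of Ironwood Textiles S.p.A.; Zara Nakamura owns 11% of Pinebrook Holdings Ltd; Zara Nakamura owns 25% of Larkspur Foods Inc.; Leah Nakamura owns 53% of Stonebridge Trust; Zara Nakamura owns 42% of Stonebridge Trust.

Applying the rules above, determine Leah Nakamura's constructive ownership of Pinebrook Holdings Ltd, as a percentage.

By spousal attribution (R2), Leah Nakamura is treated as also owning Zara Nakamura's interest in Stonebridge Trust, giving 53% + 42% = 95%.
By spousal attribution (R2), Leah Nakamura is treated as also owning Zara Nakamura's interest in Larkspur Foods Inc, giving 44% + 25% = 69%.
By spousal attribution (R2), Leah Nakamura is treated as owning Zara Nakamura's 38% interest in Ironwood Textiles S.p.A.
By spousal attribution (R2), Leah Nakamura is treated as owning Zara Nakamura's 11% interest in Pinebrook Holdings Ltd.
Chain via Stonebridge Trust (R1): 95% × 12% = 11.4% of Pinebrook Holdings Ltd.
Chain via Larkspur Foods Inc. (R1): 69% × 29% = 20.01% of Pinebrook Holdings Ltd.
Chain via Ironwood Textiles S.p.A. (R1): 38% × 31% = 11.78% of Pinebrook Holdings Ltd.
Direct interest in Pinebrook Holdings Ltd: 11%.
Aggregating (R3): 11.4% + 20.01% + 11.78% + 11% = 54.19%.

54.19%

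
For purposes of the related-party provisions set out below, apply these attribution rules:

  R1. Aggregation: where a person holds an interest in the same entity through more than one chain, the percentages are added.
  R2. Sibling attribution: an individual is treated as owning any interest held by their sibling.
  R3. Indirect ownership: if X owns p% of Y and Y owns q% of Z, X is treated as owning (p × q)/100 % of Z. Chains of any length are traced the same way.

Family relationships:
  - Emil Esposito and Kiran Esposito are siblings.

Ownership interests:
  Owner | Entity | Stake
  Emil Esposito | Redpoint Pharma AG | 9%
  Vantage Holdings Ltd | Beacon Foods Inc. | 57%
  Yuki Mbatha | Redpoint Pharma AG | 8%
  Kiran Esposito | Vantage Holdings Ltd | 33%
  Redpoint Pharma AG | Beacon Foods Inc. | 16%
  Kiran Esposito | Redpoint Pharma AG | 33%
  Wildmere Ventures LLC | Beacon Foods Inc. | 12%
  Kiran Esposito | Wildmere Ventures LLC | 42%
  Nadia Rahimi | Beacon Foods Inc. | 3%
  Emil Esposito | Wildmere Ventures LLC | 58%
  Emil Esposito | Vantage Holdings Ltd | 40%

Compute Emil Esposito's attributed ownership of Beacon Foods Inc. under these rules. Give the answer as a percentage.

60.33%

By sibling attribution (R2), Emil Esposito is treated as also owning Kiran Esposito's interest in Vantage Holdings Ltd, giving 40% + 33% = 73%.
By sibling attribution (R2), Emil Esposito is treated as also owning Kiran Esposito's interest in Redpoint Pharma AG, giving 9% + 33% = 42%.
By sibling attribution (R2), Emil Esposito is treated as also owning Kiran Esposito's interest in Wildmere Ventures LLC, giving 58% + 42% = 100%.
Chain via Vantage Holdings Ltd (R3): 73% × 57% = 41.61% of Beacon Foods Inc.
Chain via Redpoint Pharma AG (R3): 42% × 16% = 6.72% of Beacon Foods Inc.
Chain via Wildmere Ventures LLC (R3): 100% × 12% = 12% of Beacon Foods Inc.
Aggregating (R1): 41.61% + 6.72% + 12% = 60.33%.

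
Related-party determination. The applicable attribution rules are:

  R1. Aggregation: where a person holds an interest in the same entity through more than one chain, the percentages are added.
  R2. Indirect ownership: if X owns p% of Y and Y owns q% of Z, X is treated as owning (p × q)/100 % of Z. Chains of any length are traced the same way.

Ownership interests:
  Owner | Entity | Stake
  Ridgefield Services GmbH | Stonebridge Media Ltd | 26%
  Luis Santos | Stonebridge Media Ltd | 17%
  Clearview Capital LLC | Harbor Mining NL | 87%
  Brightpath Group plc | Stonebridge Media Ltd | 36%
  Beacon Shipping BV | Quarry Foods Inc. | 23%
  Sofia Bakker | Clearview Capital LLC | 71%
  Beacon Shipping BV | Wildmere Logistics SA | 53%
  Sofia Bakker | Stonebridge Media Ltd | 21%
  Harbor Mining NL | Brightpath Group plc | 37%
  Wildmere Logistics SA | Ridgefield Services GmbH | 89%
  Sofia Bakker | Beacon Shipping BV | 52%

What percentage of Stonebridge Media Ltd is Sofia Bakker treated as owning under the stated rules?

Chain via Clearview Capital LLC → Harbor Mining NL → Brightpath Group plc (R2): 71% × 87% × 37% × 36% = 8.227764% of Stonebridge Media Ltd.
Chain via Beacon Shipping BV → Wildmere Logistics SA → Ridgefield Services GmbH (R2): 52% × 53% × 89% × 26% = 6.377384% of Stonebridge Media Ltd.
Direct interest in Stonebridge Media Ltd: 21%.
Aggregating (R1): 8.227764% + 6.377384% + 21% = 35.605148%.

35.605148%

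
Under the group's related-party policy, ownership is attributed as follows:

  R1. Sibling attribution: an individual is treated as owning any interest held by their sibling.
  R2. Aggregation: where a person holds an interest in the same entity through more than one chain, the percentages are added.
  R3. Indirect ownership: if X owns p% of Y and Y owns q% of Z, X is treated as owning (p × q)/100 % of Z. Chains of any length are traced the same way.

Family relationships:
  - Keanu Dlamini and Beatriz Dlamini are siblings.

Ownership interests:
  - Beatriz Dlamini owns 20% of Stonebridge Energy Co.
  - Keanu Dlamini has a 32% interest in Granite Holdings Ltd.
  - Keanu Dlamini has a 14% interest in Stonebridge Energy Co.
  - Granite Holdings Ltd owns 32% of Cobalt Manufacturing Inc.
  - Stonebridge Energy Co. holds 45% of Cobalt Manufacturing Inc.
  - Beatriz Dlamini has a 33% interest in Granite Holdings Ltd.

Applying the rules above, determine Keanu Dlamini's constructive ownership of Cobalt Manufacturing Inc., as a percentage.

By sibling attribution (R1), Keanu Dlamini is treated as also owning Beatriz Dlamini's interest in Stonebridge Energy Co, giving 14% + 20% = 34%.
By sibling attribution (R1), Keanu Dlamini is treated as also owning Beatriz Dlamini's interest in Granite Holdings Ltd, giving 32% + 33% = 65%.
Chain via Stonebridge Energy Co. (R3): 34% × 45% = 15.3% of Cobalt Manufacturing Inc.
Chain via Granite Holdings Ltd (R3): 65% × 32% = 20.8% of Cobalt Manufacturing Inc.
Aggregating (R2): 15.3% + 20.8% = 36.1%.

36.1%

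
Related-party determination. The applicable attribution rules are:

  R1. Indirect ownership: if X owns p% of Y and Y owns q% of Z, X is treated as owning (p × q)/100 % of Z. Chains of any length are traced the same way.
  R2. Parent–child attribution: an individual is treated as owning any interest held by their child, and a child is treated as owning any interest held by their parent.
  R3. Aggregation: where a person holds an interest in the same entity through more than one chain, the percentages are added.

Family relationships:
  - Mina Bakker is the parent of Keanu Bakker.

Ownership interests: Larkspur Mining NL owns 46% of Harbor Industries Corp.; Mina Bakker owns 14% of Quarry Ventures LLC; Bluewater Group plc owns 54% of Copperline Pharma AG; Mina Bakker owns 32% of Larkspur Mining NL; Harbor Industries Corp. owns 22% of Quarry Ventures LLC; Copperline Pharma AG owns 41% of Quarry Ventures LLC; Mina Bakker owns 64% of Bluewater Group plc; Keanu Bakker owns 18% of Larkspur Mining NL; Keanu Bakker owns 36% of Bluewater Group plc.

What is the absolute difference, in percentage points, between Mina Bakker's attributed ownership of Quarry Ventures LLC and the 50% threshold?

8.8

By parent–child attribution (R2), Mina Bakker is treated as also owning Keanu Bakker's interest in Bluewater Group plc, giving 64% + 36% = 100%.
By parent–child attribution (R2), Mina Bakker is treated as also owning Keanu Bakker's interest in Larkspur Mining NL, giving 32% + 18% = 50%.
Chain via Bluewater Group plc → Copperline Pharma AG (R1): 100% × 54% × 41% = 22.14% of Quarry Ventures LLC.
Chain via Larkspur Mining NL → Harbor Industries Corp. (R1): 50% × 46% × 22% = 5.06% of Quarry Ventures LLC.
Direct interest in Quarry Ventures LLC: 14%.
Aggregating (R3): 22.14% + 5.06% + 14% = 41.2%.
41.2% falls short of the 50% threshold by 8.8 percentage points.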